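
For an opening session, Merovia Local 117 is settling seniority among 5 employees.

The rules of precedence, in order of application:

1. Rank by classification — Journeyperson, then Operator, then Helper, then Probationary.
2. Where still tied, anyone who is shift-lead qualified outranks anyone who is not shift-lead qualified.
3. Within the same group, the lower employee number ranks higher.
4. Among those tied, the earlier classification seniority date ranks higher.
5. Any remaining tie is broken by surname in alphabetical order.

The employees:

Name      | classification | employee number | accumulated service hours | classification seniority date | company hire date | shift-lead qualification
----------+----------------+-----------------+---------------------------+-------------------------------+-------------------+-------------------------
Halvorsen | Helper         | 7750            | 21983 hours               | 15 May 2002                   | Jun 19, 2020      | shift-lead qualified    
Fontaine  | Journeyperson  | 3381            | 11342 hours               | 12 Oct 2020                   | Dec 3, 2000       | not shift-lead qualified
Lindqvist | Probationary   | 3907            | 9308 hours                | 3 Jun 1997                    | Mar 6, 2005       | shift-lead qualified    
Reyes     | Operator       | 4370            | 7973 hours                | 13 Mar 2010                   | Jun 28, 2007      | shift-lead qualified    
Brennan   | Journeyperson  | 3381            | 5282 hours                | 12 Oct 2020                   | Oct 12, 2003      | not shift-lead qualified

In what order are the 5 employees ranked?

Brennan, Fontaine, Reyes, Halvorsen, Lindqvist

By classification: Brennan and Fontaine (Journeyperson); then Reyes (Operator); then Halvorsen (Helper); then Lindqvist (Probationary).
Brennan and Fontaine are each not shift-lead qualified, so the next rule applies.
Brennan and Fontaine both have employee number 3381, so the next rule applies.
Brennan and Fontaine both have classification seniority date 12 Oct 2020, so the next rule applies.
Among Brennan and Fontaine, alphabetically by surname: Brennan before Fontaine.
Full order: Brennan, Fontaine, Reyes, Halvorsen, Lindqvist.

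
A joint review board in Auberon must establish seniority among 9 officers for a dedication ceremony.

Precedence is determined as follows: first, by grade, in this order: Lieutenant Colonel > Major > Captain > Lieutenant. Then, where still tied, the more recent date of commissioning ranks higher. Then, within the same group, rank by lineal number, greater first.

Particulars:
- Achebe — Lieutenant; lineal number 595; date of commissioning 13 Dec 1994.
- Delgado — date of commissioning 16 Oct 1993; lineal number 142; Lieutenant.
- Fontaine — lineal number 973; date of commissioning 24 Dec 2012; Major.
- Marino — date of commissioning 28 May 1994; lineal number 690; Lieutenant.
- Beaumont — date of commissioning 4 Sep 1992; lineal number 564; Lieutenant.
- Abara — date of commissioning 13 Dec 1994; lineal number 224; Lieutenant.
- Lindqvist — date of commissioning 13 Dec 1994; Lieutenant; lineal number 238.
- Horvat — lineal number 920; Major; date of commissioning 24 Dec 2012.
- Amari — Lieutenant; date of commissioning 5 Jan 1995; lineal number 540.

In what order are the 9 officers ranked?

Fontaine, Horvat, Amari, Achebe, Lindqvist, Abara, Marino, Delgado, Beaumont

By grade: Fontaine and Horvat (Major); then Amari, Achebe, Lindqvist, Abara, Marino, Delgado and Beaumont (Lieutenant).
Fontaine and Horvat both have date of commissioning 24 Dec 2012, so the next rule applies.
Among Fontaine and Horvat, by lineal number (higher first): Fontaine (973) before Horvat (920).
Among Amari, Achebe, Lindqvist, Abara, Marino, Delgado and Beaumont, by date of commissioning (later first): Amari (5 Jan 1995) before Achebe, Lindqvist and Abara (13 Dec 1994) before Marino (28 May 1994) before Delgado (16 Oct 1993) before Beaumont (4 Sep 1992).
Among Achebe, Lindqvist and Abara, by lineal number (higher first): Achebe (595) before Lindqvist (238) before Abara (224).
Full order: Fontaine, Horvat, Amari, Achebe, Lindqvist, Abara, Marino, Delgado, Beaumont.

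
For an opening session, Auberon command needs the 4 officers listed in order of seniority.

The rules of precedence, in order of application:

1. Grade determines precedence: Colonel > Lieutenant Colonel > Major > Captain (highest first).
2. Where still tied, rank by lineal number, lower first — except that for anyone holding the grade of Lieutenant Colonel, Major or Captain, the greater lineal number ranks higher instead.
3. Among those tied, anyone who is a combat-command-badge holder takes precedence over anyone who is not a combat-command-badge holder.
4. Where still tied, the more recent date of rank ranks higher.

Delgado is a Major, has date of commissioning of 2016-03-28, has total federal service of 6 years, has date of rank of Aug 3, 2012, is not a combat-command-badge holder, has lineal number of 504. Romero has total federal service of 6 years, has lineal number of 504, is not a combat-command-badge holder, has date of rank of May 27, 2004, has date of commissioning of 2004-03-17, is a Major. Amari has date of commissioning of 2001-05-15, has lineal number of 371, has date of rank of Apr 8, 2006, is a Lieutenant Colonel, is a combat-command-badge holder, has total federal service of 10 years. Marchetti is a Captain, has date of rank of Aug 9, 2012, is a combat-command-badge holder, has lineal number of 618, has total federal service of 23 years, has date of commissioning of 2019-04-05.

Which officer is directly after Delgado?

Romero

By grade: Amari (Lieutenant Colonel); then Delgado and Romero (Major); then Marchetti (Captain).
Delgado and Romero both have lineal number 504, so the next rule applies.
Delgado and Romero are each not a combat-command-badge holder, so the next rule applies.
Among Delgado and Romero, by date of rank (later first): Delgado (Aug 3, 2012) before Romero (May 27, 2004).
Order: Amari, Delgado, Romero, Marchetti.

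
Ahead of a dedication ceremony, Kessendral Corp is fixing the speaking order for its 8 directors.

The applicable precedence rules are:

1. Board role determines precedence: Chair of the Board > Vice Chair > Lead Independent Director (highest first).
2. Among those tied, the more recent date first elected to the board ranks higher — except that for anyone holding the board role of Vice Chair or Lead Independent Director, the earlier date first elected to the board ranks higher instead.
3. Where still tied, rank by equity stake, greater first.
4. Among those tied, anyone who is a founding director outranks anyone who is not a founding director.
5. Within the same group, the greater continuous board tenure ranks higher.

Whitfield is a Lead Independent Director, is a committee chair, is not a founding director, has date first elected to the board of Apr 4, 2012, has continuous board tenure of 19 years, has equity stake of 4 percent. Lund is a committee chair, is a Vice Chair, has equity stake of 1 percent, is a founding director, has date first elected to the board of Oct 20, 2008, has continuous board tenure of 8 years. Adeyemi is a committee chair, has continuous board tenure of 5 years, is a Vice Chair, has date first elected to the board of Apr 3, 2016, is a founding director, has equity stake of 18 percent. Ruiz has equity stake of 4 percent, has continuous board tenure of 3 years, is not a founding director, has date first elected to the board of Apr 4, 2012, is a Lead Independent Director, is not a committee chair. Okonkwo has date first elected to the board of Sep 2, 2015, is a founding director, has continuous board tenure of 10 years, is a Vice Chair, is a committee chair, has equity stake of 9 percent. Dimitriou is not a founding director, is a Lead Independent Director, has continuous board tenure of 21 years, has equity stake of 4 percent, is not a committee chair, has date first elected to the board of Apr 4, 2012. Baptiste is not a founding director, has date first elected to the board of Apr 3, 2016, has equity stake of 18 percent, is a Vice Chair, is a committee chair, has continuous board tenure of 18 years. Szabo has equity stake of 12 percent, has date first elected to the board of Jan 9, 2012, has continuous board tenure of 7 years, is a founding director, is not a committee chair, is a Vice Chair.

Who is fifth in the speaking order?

Baptiste

By board role: Lund, Szabo, Okonkwo, Adeyemi and Baptiste (Vice Chair); then Dimitriou, Whitfield and Ruiz (Lead Independent Director).
Among Lund, Szabo, Okonkwo, Adeyemi and Baptiste, by date first elected to the board (earlier first) (reversed rule for this group): Lund (Oct 20, 2008) before Szabo (Jan 9, 2012) before Okonkwo (Sep 2, 2015) before Adeyemi and Baptiste (Apr 3, 2016).
Adeyemi and Baptiste both have equity stake 18 percent, so the next rule applies.
Among Adeyemi and Baptiste, a founding director before not a founding director: Adeyemi (a founding director) before Baptiste (not a founding director).
Dimitriou, Whitfield and Ruiz all have date first elected to the board Apr 4, 2012, so the next rule applies.
Dimitriou, Whitfield and Ruiz all have equity stake 4 percent, so the next rule applies.
Dimitriou, Whitfield and Ruiz are each not a founding director, so the next rule applies.
Among Dimitriou, Whitfield and Ruiz, by continuous board tenure (higher first): Dimitriou (21 years) before Whitfield (19 years) before Ruiz (3 years).
Order: Lund, Szabo, Okonkwo, Adeyemi, Baptiste, Dimitriou, Whitfield, Ruiz.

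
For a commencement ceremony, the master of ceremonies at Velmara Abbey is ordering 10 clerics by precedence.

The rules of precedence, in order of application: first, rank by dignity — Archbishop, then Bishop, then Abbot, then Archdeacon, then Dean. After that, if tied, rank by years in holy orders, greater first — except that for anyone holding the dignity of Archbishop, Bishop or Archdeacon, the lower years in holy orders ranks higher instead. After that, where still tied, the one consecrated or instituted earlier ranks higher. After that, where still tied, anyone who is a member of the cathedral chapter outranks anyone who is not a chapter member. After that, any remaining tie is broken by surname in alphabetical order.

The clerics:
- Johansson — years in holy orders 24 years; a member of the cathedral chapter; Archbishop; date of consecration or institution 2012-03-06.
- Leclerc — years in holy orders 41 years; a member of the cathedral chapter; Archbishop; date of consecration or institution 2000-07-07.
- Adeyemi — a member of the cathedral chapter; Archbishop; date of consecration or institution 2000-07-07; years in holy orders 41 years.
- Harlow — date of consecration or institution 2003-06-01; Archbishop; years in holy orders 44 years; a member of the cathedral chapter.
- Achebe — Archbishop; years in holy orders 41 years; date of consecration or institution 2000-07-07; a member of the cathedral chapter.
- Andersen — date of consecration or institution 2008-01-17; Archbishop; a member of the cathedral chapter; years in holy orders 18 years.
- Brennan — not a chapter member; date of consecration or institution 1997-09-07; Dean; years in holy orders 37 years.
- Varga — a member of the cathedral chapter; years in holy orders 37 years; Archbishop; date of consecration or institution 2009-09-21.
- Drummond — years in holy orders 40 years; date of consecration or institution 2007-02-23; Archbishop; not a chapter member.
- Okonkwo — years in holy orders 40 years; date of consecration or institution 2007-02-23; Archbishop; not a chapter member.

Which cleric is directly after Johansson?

Varga

By dignity: Andersen, Johansson, Varga, Drummond, Okonkwo, Achebe, Adeyemi, Leclerc and Harlow (Archbishop); then Brennan (Dean).
Among Andersen, Johansson, Varga, Drummond, Okonkwo, Achebe, Adeyemi, Leclerc and Harlow, by years in holy orders (lower first) (reversed rule for this group): Andersen (18 years) before Johansson (24 years) before Varga (37 years) before Drummond and Okonkwo (40 years) before Achebe, Adeyemi and Leclerc (41 years) before Harlow (44 years).
Drummond and Okonkwo both have date of consecration or institution 2007-02-23, so the next rule applies.
Drummond and Okonkwo are each not a chapter member, so the next rule applies.
Among Drummond and Okonkwo, alphabetically by surname: Drummond before Okonkwo.
Achebe, Adeyemi and Leclerc all have date of consecration or institution 2000-07-07, so the next rule applies.
Achebe, Adeyemi and Leclerc are each a member of the cathedral chapter, so the next rule applies.
Among Achebe, Adeyemi and Leclerc, alphabetically by surname: Achebe before Adeyemi before Leclerc.
Order: Andersen, Johansson, Varga, Drummond, Okonkwo, Achebe, Adeyemi, Leclerc, Harlow, Brennan.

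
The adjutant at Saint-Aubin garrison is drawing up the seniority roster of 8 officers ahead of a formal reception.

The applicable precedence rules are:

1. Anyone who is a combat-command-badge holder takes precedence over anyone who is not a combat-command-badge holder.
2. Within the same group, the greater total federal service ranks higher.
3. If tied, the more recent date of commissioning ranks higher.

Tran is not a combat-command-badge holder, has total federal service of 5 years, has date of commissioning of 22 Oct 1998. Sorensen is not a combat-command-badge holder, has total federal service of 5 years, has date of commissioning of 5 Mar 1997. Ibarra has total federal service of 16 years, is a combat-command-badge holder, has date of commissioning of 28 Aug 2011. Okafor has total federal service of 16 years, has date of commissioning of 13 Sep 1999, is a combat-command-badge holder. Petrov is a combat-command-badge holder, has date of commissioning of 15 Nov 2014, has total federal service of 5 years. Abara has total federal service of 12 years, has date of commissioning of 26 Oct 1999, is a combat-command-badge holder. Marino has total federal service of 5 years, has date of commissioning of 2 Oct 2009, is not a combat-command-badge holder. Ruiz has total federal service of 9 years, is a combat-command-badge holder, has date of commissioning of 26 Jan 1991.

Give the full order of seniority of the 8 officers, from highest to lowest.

Ibarra, Okafor, Abara, Ruiz, Petrov, Marino, Tran, Sorensen

By the first rule: Ibarra, Okafor, Abara, Ruiz and Petrov (each a combat-command-badge holder); then Marino, Tran and Sorensen (each not a combat-command-badge holder).
Among Ibarra, Okafor, Abara, Ruiz and Petrov, by total federal service (higher first): Ibarra and Okafor (16 years) before Abara (12 years) before Ruiz (9 years) before Petrov (5 years).
Among Ibarra and Okafor, by date of commissioning (later first): Ibarra (28 Aug 2011) before Okafor (13 Sep 1999).
Marino, Tran and Sorensen all have total federal service 5 years, so the next rule applies.
Among Marino, Tran and Sorensen, by date of commissioning (later first): Marino (2 Oct 2009) before Tran (22 Oct 1998) before Sorensen (5 Mar 1997).
Full order: Ibarra, Okafor, Abara, Ruiz, Petrov, Marino, Tran, Sorensen.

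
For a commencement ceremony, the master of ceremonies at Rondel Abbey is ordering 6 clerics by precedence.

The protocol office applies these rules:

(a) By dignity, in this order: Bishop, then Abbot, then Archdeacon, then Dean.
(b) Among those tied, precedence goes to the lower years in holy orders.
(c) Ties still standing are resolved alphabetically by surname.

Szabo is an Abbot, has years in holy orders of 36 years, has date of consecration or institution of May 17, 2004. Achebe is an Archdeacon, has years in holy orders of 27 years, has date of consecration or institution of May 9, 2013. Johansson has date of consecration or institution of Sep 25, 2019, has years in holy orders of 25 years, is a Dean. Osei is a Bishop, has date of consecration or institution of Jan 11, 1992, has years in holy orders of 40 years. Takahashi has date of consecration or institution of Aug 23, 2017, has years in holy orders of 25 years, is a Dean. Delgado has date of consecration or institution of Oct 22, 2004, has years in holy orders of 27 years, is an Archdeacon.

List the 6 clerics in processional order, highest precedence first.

Osei, Szabo, Achebe, Delgado, Johansson, Takahashi

By dignity: Osei (Bishop); then Szabo (Abbot); then Achebe and Delgado (Archdeacon); then Johansson and Takahashi (Dean).
Achebe and Delgado both have years in holy orders 27 years, so the next rule applies.
Among Achebe and Delgado, alphabetically by surname: Achebe before Delgado.
Johansson and Takahashi both have years in holy orders 25 years, so the next rule applies.
Among Johansson and Takahashi, alphabetically by surname: Johansson before Takahashi.
Full order: Osei, Szabo, Achebe, Delgado, Johansson, Takahashi.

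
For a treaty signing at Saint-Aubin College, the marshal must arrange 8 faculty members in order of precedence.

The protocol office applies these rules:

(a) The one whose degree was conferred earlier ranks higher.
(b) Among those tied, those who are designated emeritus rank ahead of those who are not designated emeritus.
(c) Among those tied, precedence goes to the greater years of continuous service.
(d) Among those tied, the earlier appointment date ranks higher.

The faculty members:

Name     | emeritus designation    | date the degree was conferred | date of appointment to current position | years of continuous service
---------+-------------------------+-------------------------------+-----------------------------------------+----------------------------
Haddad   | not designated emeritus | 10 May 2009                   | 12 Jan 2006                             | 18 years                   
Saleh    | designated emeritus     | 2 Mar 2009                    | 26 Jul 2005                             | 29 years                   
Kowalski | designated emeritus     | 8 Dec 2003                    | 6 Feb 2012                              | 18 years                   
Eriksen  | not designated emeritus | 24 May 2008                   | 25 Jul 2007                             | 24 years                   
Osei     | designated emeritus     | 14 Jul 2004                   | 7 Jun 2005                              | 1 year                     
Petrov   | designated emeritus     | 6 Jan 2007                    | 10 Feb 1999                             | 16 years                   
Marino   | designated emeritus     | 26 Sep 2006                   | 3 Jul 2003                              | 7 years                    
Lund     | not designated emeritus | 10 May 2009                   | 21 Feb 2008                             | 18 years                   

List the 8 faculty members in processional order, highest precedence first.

Kowalski, Osei, Marino, Petrov, Eriksen, Saleh, Haddad, Lund

By date the degree was conferred (earlier first): Kowalski (8 Dec 2003); then Osei (14 Jul 2004); then Marino (26 Sep 2006); then Petrov (6 Jan 2007); then Eriksen (24 May 2008); then Saleh (2 Mar 2009); then Haddad and Lund (both 10 May 2009).
Haddad and Lund are each not designated emeritus, so the next rule applies.
Haddad and Lund both have years of continuous service 18 years, so the next rule applies.
Among Haddad and Lund, by date of appointment to current position (earlier first): Haddad (12 Jan 2006) before Lund (21 Feb 2008).
Full order: Kowalski, Osei, Marino, Petrov, Eriksen, Saleh, Haddad, Lund.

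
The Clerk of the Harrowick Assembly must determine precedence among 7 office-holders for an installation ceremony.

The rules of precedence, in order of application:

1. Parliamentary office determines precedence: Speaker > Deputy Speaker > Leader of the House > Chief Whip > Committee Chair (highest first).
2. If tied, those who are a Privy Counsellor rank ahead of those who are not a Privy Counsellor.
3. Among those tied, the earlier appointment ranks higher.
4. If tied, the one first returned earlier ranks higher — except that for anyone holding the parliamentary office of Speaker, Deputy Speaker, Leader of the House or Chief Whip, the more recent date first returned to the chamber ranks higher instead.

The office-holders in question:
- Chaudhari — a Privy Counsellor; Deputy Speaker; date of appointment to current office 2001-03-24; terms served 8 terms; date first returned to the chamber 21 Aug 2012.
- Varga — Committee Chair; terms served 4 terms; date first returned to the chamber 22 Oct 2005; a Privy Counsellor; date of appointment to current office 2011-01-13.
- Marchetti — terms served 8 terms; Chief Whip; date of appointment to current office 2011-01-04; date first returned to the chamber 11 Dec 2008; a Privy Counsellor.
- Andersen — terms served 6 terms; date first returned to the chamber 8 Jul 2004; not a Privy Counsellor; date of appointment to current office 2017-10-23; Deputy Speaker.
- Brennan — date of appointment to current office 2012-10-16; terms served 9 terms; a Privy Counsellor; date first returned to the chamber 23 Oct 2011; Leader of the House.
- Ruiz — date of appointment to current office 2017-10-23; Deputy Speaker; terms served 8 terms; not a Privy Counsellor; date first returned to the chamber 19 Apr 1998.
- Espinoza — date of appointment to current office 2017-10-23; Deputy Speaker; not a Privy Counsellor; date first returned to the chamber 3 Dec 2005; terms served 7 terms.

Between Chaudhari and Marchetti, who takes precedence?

By parliamentary office: Chaudhari, Espinoza, Andersen and Ruiz (Deputy Speaker); then Brennan (Leader of the House); then Marchetti (Chief Whip); then Varga (Committee Chair).
Among Chaudhari, Espinoza, Andersen and Ruiz, a Privy Counsellor before not a Privy Counsellor: Chaudhari (a Privy Counsellor) before Espinoza, Andersen and Ruiz (not a Privy Counsellor).
Espinoza, Andersen and Ruiz all have date of appointment to current office 2017-10-23, so the next rule applies.
Among Espinoza, Andersen and Ruiz, by date first returned to the chamber (later first) (reversed rule for this group): Espinoza (3 Dec 2005) before Andersen (8 Jul 2004) before Ruiz (19 Apr 1998).
So Chaudhari takes precedence.

Chaudhari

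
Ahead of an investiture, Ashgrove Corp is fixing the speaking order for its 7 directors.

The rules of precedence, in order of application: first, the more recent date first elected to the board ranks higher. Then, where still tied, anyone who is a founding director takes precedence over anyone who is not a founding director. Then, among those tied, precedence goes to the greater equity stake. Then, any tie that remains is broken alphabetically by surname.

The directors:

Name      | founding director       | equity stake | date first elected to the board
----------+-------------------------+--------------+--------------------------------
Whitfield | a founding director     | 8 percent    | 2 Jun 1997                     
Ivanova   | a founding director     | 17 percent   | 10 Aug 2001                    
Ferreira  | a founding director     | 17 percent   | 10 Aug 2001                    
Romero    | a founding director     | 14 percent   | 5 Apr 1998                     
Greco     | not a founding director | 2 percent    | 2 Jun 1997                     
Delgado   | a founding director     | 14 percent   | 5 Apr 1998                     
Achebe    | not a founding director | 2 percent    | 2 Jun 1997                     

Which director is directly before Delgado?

By date first elected to the board (later first): Ferreira and Ivanova (both 10 Aug 2001); then Delgado and Romero (both 5 Apr 1998); then Whitfield, Achebe and Greco (each 2 Jun 1997).
Ferreira and Ivanova are each a founding director, so the next rule applies.
Ferreira and Ivanova both have equity stake 17 percent, so the next rule applies.
Among Ferreira and Ivanova, alphabetically by surname: Ferreira before Ivanova.
Delgado and Romero are each a founding director, so the next rule applies.
Delgado and Romero both have equity stake 14 percent, so the next rule applies.
Among Delgado and Romero, alphabetically by surname: Delgado before Romero.
Among Whitfield, Achebe and Greco, a founding director before not a founding director: Whitfield (a founding director) before Achebe and Greco (not a founding director).
Achebe and Greco both have equity stake 2 percent, so the next rule applies.
Among Achebe and Greco, alphabetically by surname: Achebe before Greco.
Order: Ferreira, Ivanova, Delgado, Romero, Whitfield, Achebe, Greco.

Ivanova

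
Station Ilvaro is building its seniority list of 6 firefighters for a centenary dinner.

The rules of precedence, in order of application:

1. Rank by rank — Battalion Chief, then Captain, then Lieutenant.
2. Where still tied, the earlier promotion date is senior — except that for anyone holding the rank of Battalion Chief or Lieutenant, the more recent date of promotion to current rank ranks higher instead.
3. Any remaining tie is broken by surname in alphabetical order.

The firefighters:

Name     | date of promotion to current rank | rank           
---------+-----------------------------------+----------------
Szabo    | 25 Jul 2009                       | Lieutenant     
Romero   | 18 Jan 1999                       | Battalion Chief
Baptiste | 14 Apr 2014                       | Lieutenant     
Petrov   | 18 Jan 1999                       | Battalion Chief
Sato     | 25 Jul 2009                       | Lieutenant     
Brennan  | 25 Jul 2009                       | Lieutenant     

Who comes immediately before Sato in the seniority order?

By rank: Petrov and Romero (Battalion Chief); then Baptiste, Brennan, Sato and Szabo (Lieutenant).
Petrov and Romero both have date of promotion to current rank 18 Jan 1999, so the next rule applies.
Among Petrov and Romero, alphabetically by surname: Petrov before Romero.
Among Baptiste, Brennan, Sato and Szabo, by date of promotion to current rank (later first) (reversed rule for this group): Baptiste (14 Apr 2014) before Brennan, Sato and Szabo (25 Jul 2009).
Among Brennan, Sato and Szabo, alphabetically by surname: Brennan before Sato before Szabo.
Order: Petrov, Romero, Baptiste, Brennan, Sato, Szabo.

Brennan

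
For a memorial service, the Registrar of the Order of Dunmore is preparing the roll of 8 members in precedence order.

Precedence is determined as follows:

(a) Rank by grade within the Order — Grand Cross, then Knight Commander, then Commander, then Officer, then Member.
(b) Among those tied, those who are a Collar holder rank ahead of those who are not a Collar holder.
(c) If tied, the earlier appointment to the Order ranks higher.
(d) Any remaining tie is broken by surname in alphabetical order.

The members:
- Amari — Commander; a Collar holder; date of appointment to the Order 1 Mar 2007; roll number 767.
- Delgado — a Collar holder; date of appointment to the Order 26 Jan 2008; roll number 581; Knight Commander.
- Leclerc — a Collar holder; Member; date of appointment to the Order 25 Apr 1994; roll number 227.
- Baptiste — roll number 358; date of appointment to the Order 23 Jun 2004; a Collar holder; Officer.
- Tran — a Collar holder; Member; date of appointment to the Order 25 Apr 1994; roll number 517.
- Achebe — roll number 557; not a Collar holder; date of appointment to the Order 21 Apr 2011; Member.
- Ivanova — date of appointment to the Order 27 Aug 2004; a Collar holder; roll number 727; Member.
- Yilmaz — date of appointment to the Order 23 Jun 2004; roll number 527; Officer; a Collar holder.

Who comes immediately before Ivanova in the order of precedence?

By grade within the Order: Delgado (Knight Commander); then Amari (Commander); then Baptiste and Yilmaz (Officer); then Leclerc, Tran, Ivanova and Achebe (Member).
Baptiste and Yilmaz are each a Collar holder, so the next rule applies.
Baptiste and Yilmaz both have date of appointment to the Order 23 Jun 2004, so the next rule applies.
Among Baptiste and Yilmaz, alphabetically by surname: Baptiste before Yilmaz.
Among Leclerc, Tran, Ivanova and Achebe, a Collar holder before not a Collar holder: Leclerc, Tran and Ivanova (a Collar holder) before Achebe (not a Collar holder).
Among Leclerc, Tran and Ivanova, by date of appointment to the Order (earlier first): Leclerc and Tran (25 Apr 1994) before Ivanova (27 Aug 2004).
Among Leclerc and Tran, alphabetically by surname: Leclerc before Tran.
Order: Delgado, Amari, Baptiste, Yilmaz, Leclerc, Tran, Ivanova, Achebe.

Tran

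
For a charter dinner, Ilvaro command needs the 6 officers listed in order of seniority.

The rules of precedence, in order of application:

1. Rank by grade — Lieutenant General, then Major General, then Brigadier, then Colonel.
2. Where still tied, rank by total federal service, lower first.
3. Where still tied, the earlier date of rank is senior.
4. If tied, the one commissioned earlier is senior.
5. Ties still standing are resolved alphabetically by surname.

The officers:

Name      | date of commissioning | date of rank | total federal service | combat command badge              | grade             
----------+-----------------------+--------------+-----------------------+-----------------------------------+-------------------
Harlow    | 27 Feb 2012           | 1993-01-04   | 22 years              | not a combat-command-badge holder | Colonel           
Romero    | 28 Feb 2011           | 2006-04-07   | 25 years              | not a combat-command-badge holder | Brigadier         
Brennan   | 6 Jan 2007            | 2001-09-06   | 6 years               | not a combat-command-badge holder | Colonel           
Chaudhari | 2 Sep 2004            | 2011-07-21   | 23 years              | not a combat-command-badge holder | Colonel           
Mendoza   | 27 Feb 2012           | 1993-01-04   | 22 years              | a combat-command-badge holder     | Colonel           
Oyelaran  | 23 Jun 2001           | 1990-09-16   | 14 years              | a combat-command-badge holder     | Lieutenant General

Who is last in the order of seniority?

By grade: Oyelaran (Lieutenant General); then Romero (Brigadier); then Brennan, Harlow, Mendoza and Chaudhari (Colonel).
Among Brennan, Harlow, Mendoza and Chaudhari, by total federal service (lower first): Brennan (6 years) before Harlow and Mendoza (22 years) before Chaudhari (23 years).
Harlow and Mendoza both have date of rank 1993-01-04, so the next rule applies.
Harlow and Mendoza both have date of commissioning 27 Feb 2012, so the next rule applies.
Among Harlow and Mendoza, alphabetically by surname: Harlow before Mendoza.
Order: Oyelaran, Romero, Brennan, Harlow, Mendoza, Chaudhari.

Chaudhari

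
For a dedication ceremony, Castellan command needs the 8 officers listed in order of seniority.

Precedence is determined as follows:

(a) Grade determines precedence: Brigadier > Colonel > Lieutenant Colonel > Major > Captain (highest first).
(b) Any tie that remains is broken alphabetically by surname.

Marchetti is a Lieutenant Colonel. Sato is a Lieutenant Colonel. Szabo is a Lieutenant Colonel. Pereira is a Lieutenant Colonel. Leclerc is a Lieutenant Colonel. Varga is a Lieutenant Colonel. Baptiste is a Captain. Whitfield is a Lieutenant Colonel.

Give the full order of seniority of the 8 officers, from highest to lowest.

By grade: Leclerc, Marchetti, Pereira, Sato, Szabo, Varga and Whitfield (Lieutenant Colonel); then Baptiste (Captain).
Among Leclerc, Marchetti, Pereira, Sato, Szabo, Varga and Whitfield, alphabetically by surname: Leclerc before Marchetti before Pereira before Sato before Szabo before Varga before Whitfield.
Full order: Leclerc, Marchetti, Pereira, Sato, Szabo, Varga, Whitfield, Baptiste.

Leclerc, Marchetti, Pereira, Sato, Szabo, Varga, Whitfield, Baptiste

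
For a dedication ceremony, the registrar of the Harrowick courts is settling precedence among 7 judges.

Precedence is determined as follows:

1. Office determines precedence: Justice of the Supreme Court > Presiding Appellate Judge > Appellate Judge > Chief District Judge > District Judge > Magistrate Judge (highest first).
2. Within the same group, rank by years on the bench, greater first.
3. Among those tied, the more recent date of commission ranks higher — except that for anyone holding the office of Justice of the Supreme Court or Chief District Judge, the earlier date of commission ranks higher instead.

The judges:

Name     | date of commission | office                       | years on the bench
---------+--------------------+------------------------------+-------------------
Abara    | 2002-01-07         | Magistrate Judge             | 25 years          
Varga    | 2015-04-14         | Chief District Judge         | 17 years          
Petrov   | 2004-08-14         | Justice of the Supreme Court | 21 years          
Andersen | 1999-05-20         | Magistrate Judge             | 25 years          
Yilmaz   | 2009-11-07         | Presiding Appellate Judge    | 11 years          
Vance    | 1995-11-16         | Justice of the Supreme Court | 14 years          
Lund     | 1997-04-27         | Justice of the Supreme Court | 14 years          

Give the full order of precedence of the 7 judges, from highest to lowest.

Petrov, Vance, Lund, Yilmaz, Varga, Abara, Andersen

By office: Petrov, Vance and Lund (Justice of the Supreme Court); then Yilmaz (Presiding Appellate Judge); then Varga (Chief District Judge); then Abara and Andersen (Magistrate Judge).
Among Petrov, Vance and Lund, by years on the bench (higher first): Petrov (21 years) before Vance and Lund (14 years).
Among Vance and Lund, by date of commission (earlier first) (reversed rule for this group): Vance (1995-11-16) before Lund (1997-04-27).
Abara and Andersen both have years on the bench 25 years, so the next rule applies.
Among Abara and Andersen, by date of commission (later first): Abara (2002-01-07) before Andersen (1999-05-20).
Full order: Petrov, Vance, Lund, Yilmaz, Varga, Abara, Andersen.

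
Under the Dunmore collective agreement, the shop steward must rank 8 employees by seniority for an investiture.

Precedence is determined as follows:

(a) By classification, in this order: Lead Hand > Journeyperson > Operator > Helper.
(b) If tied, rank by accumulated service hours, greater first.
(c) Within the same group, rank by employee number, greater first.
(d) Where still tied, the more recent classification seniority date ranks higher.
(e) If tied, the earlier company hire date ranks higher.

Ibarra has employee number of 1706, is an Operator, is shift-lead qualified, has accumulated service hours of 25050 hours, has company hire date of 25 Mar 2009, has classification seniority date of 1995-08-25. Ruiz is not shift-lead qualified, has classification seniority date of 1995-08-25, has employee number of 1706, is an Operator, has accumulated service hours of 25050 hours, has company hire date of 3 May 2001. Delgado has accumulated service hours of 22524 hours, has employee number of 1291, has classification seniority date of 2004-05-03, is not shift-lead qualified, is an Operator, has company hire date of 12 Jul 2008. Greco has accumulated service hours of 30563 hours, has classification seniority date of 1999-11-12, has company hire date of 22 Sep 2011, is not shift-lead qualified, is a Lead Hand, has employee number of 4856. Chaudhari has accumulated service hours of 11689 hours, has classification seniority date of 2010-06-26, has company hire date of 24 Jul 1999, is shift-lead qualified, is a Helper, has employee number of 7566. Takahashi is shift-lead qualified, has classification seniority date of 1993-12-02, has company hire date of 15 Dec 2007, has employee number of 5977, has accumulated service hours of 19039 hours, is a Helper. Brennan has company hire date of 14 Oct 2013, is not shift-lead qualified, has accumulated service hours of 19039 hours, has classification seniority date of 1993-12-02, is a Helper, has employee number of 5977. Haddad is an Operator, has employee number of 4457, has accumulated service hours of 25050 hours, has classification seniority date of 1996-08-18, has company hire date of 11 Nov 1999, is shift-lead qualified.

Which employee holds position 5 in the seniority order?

Delgado

By classification: Greco (Lead Hand); then Haddad, Ruiz, Ibarra and Delgado (Operator); then Takahashi, Brennan and Chaudhari (Helper).
Among Haddad, Ruiz, Ibarra and Delgado, by accumulated service hours (higher first): Haddad, Ruiz and Ibarra (25050 hours) before Delgado (22524 hours).
Among Haddad, Ruiz and Ibarra, by employee number (higher first): Haddad (4457) before Ruiz and Ibarra (1706).
Ruiz and Ibarra both have classification seniority date 1995-08-25, so the next rule applies.
Among Ruiz and Ibarra, by company hire date (earlier first): Ruiz (3 May 2001) before Ibarra (25 Mar 2009).
Among Takahashi, Brennan and Chaudhari, by accumulated service hours (higher first): Takahashi and Brennan (19039 hours) before Chaudhari (11689 hours).
Takahashi and Brennan both have employee number 5977, so the next rule applies.
Takahashi and Brennan both have classification seniority date 1993-12-02, so the next rule applies.
Among Takahashi and Brennan, by company hire date (earlier first): Takahashi (15 Dec 2007) before Brennan (14 Oct 2013).
Order: Greco, Haddad, Ruiz, Ibarra, Delgado, Takahashi, Brennan, Chaudhari.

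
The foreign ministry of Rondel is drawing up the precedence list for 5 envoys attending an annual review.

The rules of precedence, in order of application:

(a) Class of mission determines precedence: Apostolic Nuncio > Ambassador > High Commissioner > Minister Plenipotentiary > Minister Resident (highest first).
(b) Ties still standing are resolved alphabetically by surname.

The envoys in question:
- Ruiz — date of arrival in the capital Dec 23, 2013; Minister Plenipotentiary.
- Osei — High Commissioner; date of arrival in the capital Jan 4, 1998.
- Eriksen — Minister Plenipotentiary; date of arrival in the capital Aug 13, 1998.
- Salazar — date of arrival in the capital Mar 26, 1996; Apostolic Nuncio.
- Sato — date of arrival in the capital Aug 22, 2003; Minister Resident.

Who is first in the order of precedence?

By class of mission: Salazar (Apostolic Nuncio); then Osei (High Commissioner); then Eriksen and Ruiz (Minister Plenipotentiary); then Sato (Minister Resident).
Among Eriksen and Ruiz, alphabetically by surname: Eriksen before Ruiz.
Order: Salazar, Osei, Eriksen, Ruiz, Sato.

Salazar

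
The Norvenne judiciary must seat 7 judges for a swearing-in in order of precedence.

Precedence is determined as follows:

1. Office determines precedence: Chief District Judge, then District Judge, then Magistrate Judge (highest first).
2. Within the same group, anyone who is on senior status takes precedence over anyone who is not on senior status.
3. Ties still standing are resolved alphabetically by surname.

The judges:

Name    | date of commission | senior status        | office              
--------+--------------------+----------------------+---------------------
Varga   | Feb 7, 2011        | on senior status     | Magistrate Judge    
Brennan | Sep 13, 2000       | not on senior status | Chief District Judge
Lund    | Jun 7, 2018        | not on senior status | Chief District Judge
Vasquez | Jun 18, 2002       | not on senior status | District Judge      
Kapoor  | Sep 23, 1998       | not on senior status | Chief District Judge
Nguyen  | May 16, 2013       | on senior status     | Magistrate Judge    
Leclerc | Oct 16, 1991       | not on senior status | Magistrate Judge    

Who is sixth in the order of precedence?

Varga

By office: Brennan, Kapoor and Lund (Chief District Judge); then Vasquez (District Judge); then Nguyen, Varga and Leclerc (Magistrate Judge).
Brennan, Kapoor and Lund are each not on senior status, so the next rule applies.
Among Brennan, Kapoor and Lund, alphabetically by surname: Brennan before Kapoor before Lund.
Among Nguyen, Varga and Leclerc, on senior status before not on senior status: Nguyen and Varga (on senior status) before Leclerc (not on senior status).
Among Nguyen and Varga, alphabetically by surname: Nguyen before Varga.
Order: Brennan, Kapoor, Lund, Vasquez, Nguyen, Varga, Leclerc.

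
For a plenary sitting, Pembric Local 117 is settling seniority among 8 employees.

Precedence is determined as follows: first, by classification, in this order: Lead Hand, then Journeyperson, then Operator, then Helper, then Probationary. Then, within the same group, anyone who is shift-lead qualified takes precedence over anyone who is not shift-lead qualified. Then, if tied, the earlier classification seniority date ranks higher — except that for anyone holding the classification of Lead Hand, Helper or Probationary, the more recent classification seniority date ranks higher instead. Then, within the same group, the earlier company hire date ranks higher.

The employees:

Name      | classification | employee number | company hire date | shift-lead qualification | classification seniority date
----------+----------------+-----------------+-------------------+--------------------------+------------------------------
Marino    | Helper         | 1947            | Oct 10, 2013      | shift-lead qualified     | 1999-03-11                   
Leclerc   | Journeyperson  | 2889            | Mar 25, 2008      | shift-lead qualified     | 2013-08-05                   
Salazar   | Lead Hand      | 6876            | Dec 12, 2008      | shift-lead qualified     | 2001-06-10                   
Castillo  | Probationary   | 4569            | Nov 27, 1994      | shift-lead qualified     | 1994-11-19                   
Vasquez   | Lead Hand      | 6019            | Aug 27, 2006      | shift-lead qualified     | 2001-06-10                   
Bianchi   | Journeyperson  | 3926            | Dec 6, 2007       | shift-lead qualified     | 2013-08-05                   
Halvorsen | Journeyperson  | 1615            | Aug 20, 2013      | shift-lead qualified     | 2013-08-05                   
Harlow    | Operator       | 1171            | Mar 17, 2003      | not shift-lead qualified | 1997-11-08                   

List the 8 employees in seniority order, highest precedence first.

By classification: Vasquez and Salazar (Lead Hand); then Bianchi, Leclerc and Halvorsen (Journeyperson); then Harlow (Operator); then Marino (Helper); then Castillo (Probationary).
Vasquez and Salazar are each shift-lead qualified, so the next rule applies.
Vasquez and Salazar both have classification seniority date 2001-06-10, so the next rule applies.
Among Vasquez and Salazar, by company hire date (earlier first): Vasquez (Aug 27, 2006) before Salazar (Dec 12, 2008).
Bianchi, Leclerc and Halvorsen are each shift-lead qualified, so the next rule applies.
Bianchi, Leclerc and Halvorsen all have classification seniority date 2013-08-05, so the next rule applies.
Among Bianchi, Leclerc and Halvorsen, by company hire date (earlier first): Bianchi (Dec 6, 2007) before Leclerc (Mar 25, 2008) before Halvorsen (Aug 20, 2013).
Full order: Vasquez, Salazar, Bianchi, Leclerc, Halvorsen, Harlow, Marino, Castillo.

Vasquez, Salazar, Bianchi, Leclerc, Halvorsen, Harlow, Marino, Castillo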